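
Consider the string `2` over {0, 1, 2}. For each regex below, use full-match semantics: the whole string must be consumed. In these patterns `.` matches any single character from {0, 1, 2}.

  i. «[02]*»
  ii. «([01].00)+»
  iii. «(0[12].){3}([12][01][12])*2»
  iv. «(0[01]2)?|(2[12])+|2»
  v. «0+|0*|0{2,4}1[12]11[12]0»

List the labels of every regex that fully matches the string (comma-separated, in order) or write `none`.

i → match
ii → no match — must end with `00`
iii → no match — must start with `0`
iv → match
v → no match

i, iv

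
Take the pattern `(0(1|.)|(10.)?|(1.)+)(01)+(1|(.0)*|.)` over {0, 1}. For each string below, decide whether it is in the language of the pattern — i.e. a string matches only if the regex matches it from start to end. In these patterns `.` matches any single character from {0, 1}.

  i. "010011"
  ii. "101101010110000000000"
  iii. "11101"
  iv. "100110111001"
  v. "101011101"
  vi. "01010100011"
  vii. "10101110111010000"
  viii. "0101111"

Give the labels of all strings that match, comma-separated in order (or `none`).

i. "010011" → no match
ii → no match
iii. "11101" → no match
iv. "100110111001" → no match
v. "101011101" → no match
vi. "01010100011" → no match
vii → no match
viii. "0101111" → no match

none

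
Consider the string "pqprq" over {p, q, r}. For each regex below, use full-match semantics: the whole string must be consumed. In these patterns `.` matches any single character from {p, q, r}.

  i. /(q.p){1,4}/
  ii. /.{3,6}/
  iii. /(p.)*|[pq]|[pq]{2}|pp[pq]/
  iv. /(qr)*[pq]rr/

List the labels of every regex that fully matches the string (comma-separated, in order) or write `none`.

i → no match — must start with "q"
ii → match
iii → no match
iv → no match — must end with "rr"

ii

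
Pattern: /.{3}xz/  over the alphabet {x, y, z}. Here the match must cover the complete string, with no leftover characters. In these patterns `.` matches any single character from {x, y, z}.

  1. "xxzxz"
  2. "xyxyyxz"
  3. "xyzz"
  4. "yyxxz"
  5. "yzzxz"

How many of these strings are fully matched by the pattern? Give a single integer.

1. "xxzxz" → match
2. "xyxyyxz" → no match
3. "xyzz" → no match — must end with "xz"
4. "yyxxz" → match
5. "yzzxz" → match
Total matched: 3

3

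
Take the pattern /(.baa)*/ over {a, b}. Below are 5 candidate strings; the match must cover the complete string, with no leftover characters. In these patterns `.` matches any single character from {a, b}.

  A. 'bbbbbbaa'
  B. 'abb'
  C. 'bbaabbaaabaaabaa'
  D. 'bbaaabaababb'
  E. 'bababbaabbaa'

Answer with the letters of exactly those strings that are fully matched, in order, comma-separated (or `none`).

A → no match
B → no match
C → match
D → no match
E → no match

C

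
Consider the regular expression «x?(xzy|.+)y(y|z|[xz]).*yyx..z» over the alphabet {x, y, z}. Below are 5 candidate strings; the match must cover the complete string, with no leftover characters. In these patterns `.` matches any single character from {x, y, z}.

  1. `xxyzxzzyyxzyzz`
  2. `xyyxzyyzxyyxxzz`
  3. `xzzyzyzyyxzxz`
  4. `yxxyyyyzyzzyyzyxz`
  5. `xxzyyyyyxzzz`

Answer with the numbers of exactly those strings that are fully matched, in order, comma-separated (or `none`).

1 → no match
2 → match
3 → match
4 → no match
5 → match

2, 3, 5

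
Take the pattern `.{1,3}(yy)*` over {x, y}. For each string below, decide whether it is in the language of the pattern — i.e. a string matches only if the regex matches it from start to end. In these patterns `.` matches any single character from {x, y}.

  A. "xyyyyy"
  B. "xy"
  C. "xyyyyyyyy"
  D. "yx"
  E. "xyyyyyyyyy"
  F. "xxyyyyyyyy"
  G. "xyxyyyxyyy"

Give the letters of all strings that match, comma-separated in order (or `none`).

A, B, C, D, E, F

A. "xyyyyy" → match
B. "xy" → match
C. "xyyyyyyyy" → match
D. "yx" → match
E. "xyyyyyyyyy" → match
F. "xxyyyyyyyy" → match
G. "xyxyyyxyyy" → no match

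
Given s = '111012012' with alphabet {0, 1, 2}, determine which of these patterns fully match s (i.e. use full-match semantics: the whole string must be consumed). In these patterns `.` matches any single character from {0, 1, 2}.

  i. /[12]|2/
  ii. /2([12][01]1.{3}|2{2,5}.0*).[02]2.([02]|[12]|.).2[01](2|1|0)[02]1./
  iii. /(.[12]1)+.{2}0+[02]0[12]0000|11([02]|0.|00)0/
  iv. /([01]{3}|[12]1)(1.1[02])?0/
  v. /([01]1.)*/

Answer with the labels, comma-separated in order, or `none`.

v

i → no match
ii → no match — must start with '2'
iii → no match
iv → no match — must end with '0'
v → match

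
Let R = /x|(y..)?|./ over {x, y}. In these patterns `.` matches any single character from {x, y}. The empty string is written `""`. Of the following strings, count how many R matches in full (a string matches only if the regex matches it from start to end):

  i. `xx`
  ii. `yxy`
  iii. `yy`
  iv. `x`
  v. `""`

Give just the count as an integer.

3

i → no match
ii → match
iii → no match
iv → match
v → match
Total matched: 3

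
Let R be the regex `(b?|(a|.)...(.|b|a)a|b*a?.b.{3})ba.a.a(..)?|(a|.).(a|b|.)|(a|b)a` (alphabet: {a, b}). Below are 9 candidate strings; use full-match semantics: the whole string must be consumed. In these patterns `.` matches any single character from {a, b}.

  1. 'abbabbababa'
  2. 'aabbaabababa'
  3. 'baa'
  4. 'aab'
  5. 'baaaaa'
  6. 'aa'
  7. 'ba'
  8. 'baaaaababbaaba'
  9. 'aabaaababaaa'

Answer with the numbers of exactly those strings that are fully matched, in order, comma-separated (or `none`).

1 → match
2 → match
3 → match
4 → match
5 → match
6 → match
7 → match
8 → no match
9 → match

1, 2, 3, 4, 5, 6, 7, 9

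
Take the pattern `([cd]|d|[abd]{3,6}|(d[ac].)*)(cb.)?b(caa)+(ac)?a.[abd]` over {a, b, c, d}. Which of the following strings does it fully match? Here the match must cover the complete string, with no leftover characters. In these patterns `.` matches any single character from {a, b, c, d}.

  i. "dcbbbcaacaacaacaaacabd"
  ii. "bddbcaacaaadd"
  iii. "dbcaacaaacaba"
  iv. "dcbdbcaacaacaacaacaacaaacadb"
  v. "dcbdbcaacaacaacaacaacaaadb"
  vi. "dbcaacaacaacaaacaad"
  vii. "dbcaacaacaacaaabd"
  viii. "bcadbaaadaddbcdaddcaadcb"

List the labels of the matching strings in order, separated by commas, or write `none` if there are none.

i, ii, iii, iv, v, vi, vii

i → match
ii → match
iii → match
iv → match
v → match
vi → match
vii → match
viii → no match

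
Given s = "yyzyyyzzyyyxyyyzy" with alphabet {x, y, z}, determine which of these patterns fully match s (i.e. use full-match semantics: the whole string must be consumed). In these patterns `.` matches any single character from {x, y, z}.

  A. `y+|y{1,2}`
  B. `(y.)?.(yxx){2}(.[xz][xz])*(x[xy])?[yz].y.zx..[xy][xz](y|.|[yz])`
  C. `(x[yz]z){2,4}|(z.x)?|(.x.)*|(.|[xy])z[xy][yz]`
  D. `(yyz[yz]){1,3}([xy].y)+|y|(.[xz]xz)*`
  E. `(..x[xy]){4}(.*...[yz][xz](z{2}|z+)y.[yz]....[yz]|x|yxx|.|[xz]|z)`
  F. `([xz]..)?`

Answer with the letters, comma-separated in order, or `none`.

A → no match
B → no match
C → no match
D → match
E → no match
F → no match

D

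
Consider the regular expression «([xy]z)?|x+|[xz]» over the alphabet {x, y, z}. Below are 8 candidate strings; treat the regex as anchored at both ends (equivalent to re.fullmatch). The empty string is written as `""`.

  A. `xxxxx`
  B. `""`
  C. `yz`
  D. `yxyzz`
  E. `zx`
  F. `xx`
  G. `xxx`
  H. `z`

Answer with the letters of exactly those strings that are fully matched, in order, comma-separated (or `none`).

A, B, C, F, G, H

A → match
B → match
C → match
D → no match
E → no match
F → match
G → match
H → match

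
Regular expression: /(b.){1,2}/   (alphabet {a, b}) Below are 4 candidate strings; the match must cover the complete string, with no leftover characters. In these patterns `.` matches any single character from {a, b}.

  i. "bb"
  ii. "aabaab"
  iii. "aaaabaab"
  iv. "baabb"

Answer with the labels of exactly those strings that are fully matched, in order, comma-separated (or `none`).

i → match
ii → no match — must start with "b"
iii → no match — must start with "b"
iv → no match

i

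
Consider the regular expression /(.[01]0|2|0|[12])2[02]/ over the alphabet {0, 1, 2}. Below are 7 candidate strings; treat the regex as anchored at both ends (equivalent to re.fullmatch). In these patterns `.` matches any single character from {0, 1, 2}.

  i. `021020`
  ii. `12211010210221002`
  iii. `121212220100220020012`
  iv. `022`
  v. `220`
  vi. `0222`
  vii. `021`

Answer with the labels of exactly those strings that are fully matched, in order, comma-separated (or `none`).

iv, v

i. `021020` → no match
ii → no match
iii → no match
iv. `022` → match
v. `220` → match
vi. `0222` → no match
vii. `021` → no match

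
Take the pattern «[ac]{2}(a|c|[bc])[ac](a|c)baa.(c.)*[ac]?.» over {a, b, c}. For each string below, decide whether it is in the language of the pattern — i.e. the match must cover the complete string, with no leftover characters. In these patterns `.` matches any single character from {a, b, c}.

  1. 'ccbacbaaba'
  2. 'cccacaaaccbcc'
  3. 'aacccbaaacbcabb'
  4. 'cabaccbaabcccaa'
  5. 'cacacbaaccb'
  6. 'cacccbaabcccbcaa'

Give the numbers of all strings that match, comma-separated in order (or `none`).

1 → match
2 → no match
3 → no match
4 → no match
5 → match
6 → match

1, 5, 6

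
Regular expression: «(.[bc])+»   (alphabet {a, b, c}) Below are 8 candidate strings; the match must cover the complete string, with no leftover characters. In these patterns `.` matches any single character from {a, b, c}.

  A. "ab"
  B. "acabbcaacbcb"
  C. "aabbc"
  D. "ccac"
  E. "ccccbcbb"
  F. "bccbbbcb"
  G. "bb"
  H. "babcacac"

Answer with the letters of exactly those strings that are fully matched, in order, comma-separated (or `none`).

A → match
B → no match
C → no match
D → match
E → match
F → match
G → match
H → no match

A, D, E, F, G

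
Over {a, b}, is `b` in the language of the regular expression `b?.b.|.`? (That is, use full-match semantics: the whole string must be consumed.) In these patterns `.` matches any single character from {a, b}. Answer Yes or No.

Yes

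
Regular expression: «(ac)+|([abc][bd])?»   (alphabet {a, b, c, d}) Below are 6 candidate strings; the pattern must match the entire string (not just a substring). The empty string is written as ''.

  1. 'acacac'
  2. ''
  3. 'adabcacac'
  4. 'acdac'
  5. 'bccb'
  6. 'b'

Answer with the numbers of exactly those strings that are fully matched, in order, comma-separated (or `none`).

1, 2

1 → match
2 → match
3 → no match
4 → no match
5 → no match
6 → no match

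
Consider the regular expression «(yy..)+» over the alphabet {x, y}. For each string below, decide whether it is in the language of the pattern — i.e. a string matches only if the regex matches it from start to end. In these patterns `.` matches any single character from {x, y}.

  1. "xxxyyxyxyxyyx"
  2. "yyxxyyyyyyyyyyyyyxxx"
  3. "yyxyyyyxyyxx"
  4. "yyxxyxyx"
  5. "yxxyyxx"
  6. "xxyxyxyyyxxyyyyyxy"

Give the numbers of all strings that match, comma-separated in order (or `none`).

3

1 → no match — must start with "yy"
2 → no match
3 → match
4 → no match
5 → no match — must start with "yy"
6 → no match — must start with "yy"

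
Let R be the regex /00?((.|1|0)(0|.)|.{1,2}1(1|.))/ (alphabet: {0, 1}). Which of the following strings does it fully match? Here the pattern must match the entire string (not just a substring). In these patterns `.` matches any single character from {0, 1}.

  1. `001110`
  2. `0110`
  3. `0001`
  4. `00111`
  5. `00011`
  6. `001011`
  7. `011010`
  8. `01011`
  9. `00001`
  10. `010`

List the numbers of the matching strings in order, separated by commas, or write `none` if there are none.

1 → match
2 → match
3 → match
4 → match
5 → match
6 → match
7 → no match
8 → match
9 → no match
10 → match

1, 2, 3, 4, 5, 6, 8, 10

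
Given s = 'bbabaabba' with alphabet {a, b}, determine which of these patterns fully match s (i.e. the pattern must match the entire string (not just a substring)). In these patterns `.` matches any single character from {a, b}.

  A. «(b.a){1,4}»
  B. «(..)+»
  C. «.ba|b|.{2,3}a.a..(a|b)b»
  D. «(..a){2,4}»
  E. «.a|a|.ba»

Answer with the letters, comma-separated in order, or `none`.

A → match
B → no match
C → no match
D → match
E → no match

A, D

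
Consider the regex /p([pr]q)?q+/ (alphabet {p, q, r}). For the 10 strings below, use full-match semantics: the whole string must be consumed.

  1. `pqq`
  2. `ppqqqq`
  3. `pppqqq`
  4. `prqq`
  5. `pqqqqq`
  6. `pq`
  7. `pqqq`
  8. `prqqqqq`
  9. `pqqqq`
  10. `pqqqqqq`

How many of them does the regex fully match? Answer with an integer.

1 → match
2 → match
3 → no match
4 → match
5 → match
6 → match
7 → match
8 → match
9 → match
10 → match
Total matched: 9

9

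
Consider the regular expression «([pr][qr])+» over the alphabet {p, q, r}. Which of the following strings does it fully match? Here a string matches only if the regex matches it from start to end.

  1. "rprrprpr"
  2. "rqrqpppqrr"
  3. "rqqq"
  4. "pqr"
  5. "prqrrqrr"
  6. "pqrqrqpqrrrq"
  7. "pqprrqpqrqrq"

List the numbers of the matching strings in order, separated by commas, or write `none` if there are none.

6, 7

1 → no match
2 → no match
3 → no match
4 → no match
5 → no match
6 → match
7 → match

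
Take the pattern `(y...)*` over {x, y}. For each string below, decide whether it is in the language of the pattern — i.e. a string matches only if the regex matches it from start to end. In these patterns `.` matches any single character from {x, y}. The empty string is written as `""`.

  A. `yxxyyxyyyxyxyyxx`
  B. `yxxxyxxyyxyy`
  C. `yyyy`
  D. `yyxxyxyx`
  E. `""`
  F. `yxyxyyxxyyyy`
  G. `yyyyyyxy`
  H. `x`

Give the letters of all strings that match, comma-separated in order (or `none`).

A → match
B → match
C → match
D → match
E → match
F → match
G → match
H → no match

A, B, C, D, E, F, G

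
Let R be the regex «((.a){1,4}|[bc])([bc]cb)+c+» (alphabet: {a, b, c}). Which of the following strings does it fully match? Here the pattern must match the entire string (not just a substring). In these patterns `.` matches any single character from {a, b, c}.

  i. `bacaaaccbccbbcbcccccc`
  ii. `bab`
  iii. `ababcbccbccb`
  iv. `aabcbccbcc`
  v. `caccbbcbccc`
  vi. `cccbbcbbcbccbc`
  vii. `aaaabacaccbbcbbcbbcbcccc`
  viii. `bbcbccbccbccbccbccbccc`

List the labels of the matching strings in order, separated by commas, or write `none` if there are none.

i, iv, v, vi, vii, viii

i → match
ii → no match — must end with `c`
iii → no match — must end with `c`
iv → match
v → match
vi → match
vii → match
viii → match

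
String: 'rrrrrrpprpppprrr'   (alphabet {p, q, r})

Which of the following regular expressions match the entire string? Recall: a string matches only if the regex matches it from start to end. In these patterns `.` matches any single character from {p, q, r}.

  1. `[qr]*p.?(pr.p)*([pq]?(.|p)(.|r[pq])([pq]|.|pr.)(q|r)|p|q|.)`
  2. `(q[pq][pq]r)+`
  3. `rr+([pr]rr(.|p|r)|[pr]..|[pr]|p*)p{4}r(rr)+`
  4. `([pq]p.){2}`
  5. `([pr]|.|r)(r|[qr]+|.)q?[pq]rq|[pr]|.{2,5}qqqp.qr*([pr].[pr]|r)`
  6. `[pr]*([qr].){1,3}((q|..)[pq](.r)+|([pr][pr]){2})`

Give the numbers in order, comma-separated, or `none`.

1 → match
2 → no match — must start with 'q'
3 → match
4 → no match
5 → no match
6 → no match

1, 3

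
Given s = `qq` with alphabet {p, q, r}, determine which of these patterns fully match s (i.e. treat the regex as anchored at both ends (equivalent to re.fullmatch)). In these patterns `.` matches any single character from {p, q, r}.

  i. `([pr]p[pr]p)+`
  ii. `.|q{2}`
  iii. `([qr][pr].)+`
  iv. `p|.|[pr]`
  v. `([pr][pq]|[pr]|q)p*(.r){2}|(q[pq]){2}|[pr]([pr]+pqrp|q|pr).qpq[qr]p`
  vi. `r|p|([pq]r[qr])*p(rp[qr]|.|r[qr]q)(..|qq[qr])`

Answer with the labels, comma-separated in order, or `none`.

i → no match — must end with `p`
ii → match
iii → no match
iv → no match
v → no match
vi → no match

ii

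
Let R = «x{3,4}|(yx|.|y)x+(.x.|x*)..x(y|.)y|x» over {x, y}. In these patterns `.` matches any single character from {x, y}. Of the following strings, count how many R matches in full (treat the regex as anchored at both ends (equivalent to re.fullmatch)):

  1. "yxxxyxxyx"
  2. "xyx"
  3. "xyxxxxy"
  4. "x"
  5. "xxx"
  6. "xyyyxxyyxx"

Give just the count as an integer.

1 → no match
2 → no match
3 → no match
4 → match
5 → match
6 → no match
Total matched: 2

2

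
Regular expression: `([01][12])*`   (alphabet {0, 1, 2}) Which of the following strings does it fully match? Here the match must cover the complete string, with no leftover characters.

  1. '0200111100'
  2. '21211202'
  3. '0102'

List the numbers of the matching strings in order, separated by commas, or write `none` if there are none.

1. '0200111100' → no match
2. '21211202' → no match
3. '0102' → match

3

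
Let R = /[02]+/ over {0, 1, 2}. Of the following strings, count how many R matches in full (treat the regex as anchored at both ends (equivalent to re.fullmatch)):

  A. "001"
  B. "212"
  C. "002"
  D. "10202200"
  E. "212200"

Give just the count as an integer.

1

A → no match
B → no match
C → match
D → no match
E → no match
Total matched: 1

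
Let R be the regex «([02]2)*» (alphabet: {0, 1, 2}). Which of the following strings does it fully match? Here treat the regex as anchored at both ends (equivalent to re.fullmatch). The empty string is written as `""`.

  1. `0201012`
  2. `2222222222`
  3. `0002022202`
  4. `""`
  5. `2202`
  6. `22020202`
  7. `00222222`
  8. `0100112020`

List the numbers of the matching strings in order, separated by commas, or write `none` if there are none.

2, 4, 5, 6

1 → no match
2 → match
3 → no match
4 → match
5 → match
6 → match
7 → no match
8 → no match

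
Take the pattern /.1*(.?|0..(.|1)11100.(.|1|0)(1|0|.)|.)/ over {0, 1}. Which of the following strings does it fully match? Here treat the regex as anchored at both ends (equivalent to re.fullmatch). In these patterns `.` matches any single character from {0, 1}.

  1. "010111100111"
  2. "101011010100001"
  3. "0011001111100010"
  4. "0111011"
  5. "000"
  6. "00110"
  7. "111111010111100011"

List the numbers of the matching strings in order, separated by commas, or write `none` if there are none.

1 → no match
2 → no match
3 → no match
4 → no match
5 → no match
6 → no match
7 → match

7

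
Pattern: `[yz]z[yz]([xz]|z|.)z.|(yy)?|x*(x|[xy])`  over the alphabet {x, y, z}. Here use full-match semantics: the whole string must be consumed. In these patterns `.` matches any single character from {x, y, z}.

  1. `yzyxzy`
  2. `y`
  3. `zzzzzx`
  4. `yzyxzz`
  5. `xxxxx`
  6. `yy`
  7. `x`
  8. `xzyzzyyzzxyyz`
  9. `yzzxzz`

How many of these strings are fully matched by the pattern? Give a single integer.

1 → match
2 → match
3 → match
4 → match
5 → match
6 → match
7 → match
8 → no match
9 → match
Total matched: 8

8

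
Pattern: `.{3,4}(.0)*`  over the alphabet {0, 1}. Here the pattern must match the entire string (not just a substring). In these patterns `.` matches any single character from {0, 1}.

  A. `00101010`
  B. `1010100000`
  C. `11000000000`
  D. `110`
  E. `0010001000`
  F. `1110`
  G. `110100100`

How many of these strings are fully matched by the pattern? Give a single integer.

6

A → match
B → match
C → match
D → match
E → match
F → match
G → no match
Total matched: 6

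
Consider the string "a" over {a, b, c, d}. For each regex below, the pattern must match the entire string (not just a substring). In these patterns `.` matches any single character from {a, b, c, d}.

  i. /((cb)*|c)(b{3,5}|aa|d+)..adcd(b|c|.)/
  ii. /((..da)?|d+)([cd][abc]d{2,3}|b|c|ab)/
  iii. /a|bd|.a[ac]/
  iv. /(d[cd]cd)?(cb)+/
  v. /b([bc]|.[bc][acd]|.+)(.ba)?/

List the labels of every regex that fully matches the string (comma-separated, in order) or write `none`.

iii

i → no match
ii → no match
iii → match
iv → no match — must end with "cb"
v → no match — must start with "b"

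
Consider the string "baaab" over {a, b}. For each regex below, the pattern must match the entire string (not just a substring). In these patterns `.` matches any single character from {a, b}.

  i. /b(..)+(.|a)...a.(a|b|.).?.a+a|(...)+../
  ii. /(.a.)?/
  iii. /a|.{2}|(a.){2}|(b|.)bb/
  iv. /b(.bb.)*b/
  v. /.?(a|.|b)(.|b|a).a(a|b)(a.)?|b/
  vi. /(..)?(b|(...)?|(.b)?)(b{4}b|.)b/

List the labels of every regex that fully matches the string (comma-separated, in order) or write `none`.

i → match
ii → no match
iii → no match
iv → no match
v → match
vi → match

i, v, vi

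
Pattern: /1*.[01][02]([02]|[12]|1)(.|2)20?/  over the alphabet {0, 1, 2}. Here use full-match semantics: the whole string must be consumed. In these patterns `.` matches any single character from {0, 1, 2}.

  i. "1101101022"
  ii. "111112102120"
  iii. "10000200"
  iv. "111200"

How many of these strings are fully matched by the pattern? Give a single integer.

1

i → no match
ii → match
iii → no match
iv → no match
Total matched: 1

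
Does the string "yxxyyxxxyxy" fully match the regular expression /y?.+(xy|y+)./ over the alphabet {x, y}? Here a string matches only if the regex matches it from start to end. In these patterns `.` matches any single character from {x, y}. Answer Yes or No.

No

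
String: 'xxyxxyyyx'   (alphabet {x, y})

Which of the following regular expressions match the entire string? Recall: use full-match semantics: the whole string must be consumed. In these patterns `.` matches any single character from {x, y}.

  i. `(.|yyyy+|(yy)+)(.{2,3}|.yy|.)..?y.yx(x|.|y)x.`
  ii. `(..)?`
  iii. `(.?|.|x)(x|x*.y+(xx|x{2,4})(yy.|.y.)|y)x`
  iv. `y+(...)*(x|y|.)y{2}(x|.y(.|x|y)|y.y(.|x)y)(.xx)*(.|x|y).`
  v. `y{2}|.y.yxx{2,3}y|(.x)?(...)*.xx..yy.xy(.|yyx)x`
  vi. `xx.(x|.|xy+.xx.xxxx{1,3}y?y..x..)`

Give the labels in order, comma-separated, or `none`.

iii

i → no match
ii → no match
iii → match
iv → no match — must start with 'y'
v → no match
vi → no match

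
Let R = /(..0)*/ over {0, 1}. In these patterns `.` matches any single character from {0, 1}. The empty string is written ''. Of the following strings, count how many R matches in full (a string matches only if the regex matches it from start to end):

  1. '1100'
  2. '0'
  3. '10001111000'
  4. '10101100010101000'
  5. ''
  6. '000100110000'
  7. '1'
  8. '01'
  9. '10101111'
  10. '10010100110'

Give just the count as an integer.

2

1 → no match
2 → no match
3 → no match
4 → no match
5 → match
6 → match
7 → no match
8 → no match
9 → no match
10 → no match
Total matched: 2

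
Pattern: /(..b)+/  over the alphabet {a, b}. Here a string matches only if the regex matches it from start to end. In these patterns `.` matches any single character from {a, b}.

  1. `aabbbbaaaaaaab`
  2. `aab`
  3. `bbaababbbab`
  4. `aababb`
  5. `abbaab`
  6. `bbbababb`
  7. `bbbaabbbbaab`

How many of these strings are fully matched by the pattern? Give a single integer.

4

1 → no match
2 → match
3 → no match
4 → match
5 → match
6 → no match
7 → match
Total matched: 4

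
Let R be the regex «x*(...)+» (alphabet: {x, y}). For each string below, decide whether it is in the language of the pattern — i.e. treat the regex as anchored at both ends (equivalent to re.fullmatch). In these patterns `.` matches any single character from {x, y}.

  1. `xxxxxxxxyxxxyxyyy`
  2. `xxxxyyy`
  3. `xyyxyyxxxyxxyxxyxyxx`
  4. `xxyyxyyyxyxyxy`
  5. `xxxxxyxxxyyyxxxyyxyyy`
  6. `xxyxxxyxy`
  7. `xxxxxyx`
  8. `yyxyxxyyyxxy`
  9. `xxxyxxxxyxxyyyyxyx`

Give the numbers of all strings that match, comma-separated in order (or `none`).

1, 2, 4, 5, 6, 7, 8, 9

1 → match
2 → match
3 → no match
4 → match
5 → match
6 → match
7 → match
8 → match
9 → match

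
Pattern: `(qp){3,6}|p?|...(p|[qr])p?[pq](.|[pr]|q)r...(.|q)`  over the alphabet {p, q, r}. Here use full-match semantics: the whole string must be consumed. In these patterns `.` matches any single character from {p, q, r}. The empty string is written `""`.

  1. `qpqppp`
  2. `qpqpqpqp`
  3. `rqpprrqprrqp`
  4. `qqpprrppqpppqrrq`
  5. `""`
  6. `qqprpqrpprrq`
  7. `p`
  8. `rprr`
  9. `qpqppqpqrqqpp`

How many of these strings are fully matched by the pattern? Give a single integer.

1 → no match
2 → match
3 → no match
4 → no match
5 → match
6 → no match
7 → match
8 → no match
9 → no match
Total matched: 3

3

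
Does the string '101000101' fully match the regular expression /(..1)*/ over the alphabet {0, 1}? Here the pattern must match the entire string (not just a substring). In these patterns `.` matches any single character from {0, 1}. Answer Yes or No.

No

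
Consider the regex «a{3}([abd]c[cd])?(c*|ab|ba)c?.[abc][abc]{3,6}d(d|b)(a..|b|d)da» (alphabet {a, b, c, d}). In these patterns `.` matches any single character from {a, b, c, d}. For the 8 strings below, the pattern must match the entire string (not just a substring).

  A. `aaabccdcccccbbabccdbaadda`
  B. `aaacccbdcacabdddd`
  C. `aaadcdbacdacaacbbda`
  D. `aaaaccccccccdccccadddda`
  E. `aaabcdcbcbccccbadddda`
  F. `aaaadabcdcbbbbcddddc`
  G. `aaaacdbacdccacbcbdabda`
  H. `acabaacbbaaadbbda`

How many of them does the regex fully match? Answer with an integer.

1

A → no match
B → no match — must end with `da`
C → no match
D → match
E → no match
F → no match — must end with `da`
G → no match
H → no match
Total matched: 1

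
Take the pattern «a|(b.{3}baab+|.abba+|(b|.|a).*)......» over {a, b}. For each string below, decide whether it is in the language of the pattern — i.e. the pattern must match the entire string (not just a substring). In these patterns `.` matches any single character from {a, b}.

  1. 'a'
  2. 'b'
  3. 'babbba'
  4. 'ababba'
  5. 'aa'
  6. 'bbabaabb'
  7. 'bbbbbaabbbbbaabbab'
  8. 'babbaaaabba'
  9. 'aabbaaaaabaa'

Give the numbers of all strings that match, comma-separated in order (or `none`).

1. 'a' → match
2. 'b' → no match
3. 'babbba' → no match
4. 'ababba' → no match
5. 'aa' → no match
6. 'bbabaabb' → match
7 → match
8. 'babbaaaabba' → match
9. 'aabbaaaaabaa' → match

1, 6, 7, 8, 9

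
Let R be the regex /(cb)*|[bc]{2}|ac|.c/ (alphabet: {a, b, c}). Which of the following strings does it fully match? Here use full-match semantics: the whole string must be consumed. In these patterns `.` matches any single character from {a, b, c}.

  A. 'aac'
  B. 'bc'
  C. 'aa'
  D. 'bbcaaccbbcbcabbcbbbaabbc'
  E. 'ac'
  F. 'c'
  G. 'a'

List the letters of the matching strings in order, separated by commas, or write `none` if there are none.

A → no match
B → match
C → no match
D → no match
E → match
F → no match
G → no match

B, E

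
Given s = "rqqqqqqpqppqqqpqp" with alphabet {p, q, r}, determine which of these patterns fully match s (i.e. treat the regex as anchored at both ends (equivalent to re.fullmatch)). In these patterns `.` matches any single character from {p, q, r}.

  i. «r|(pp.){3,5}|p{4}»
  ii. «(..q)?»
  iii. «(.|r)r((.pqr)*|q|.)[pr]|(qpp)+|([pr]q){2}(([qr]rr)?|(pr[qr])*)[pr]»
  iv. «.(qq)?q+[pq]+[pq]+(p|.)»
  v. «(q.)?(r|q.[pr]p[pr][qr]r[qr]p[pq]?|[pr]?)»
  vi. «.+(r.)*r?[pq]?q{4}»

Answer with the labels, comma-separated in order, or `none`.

iv

i → no match
ii → no match
iii → no match
iv → match
v → no match
vi → no match — must end with "q"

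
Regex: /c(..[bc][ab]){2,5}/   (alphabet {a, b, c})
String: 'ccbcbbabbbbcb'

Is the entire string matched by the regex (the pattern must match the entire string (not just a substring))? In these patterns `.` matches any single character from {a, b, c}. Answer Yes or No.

Yes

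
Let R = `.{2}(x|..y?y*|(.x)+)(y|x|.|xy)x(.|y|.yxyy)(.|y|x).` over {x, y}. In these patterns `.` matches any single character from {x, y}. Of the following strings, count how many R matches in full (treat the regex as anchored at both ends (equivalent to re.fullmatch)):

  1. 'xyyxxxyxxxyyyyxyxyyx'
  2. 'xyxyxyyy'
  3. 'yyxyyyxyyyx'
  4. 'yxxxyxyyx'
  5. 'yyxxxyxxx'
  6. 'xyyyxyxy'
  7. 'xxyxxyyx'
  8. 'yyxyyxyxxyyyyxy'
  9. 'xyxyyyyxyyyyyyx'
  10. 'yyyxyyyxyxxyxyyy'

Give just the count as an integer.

2

1 → no match
2 → match
3 → no match
4 → match
5 → no match
6 → no match
7 → no match
8 → no match
9 → no match
10 → no match
Total matched: 2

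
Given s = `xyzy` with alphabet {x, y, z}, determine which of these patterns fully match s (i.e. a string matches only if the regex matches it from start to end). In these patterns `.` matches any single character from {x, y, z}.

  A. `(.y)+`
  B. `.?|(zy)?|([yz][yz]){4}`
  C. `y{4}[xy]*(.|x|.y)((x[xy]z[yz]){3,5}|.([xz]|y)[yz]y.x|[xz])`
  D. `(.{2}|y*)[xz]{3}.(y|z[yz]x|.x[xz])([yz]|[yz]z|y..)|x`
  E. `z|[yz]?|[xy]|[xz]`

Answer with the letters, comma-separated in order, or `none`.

A

A → match
B → no match
C → no match — must start with `y`
D → no match
E → no match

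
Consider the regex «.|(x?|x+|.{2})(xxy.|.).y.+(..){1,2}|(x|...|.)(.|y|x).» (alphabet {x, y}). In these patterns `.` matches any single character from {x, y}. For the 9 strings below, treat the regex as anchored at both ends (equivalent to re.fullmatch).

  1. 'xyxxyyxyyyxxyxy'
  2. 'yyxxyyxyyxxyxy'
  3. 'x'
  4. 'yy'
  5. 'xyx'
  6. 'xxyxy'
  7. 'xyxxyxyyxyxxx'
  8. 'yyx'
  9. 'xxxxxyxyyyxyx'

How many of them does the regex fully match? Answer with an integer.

8

1 → match
2 → match
3 → match
4 → no match
5 → match
6 → match
7 → match
8 → match
9 → match
Total matched: 8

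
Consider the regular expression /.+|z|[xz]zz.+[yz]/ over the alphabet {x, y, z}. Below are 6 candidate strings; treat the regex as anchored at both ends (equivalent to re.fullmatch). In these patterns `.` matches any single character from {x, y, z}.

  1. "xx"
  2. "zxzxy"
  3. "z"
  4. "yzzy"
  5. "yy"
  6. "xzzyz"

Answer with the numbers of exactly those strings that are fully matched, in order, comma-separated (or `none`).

1, 2, 3, 4, 5, 6

1. "xx" → match
2. "zxzxy" → match
3. "z" → match
4. "yzzy" → match
5. "yy" → match
6. "xzzyz" → match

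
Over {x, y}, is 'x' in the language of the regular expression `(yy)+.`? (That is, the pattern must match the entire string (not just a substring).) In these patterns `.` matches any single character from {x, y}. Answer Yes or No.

Every match must start with 'yy', but 'x' does not.

No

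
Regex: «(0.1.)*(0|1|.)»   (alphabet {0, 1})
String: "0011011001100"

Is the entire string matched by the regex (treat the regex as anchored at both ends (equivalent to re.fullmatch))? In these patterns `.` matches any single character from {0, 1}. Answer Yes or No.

Yes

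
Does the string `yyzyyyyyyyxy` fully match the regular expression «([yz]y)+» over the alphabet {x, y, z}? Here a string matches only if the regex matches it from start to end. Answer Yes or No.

No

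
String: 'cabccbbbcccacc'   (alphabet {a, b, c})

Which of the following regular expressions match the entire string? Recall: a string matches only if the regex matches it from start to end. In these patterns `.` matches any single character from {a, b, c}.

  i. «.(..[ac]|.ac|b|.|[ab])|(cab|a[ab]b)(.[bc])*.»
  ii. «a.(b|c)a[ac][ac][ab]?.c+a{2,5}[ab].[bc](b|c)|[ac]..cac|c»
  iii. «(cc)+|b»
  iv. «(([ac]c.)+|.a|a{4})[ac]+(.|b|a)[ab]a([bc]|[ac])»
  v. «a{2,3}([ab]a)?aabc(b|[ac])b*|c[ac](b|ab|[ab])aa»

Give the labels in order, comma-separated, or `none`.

i

i → match
ii → no match
iii → no match
iv → no match
v → no match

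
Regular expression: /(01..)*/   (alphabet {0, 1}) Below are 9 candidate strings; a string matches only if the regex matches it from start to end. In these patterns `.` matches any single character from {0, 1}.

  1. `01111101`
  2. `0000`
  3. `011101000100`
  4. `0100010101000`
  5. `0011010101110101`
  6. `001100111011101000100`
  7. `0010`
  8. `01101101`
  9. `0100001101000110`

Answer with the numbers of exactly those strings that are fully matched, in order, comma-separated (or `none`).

1 → no match
2 → no match
3 → match
4 → no match
5 → no match
6 → no match
7 → no match
8 → no match
9 → no match

3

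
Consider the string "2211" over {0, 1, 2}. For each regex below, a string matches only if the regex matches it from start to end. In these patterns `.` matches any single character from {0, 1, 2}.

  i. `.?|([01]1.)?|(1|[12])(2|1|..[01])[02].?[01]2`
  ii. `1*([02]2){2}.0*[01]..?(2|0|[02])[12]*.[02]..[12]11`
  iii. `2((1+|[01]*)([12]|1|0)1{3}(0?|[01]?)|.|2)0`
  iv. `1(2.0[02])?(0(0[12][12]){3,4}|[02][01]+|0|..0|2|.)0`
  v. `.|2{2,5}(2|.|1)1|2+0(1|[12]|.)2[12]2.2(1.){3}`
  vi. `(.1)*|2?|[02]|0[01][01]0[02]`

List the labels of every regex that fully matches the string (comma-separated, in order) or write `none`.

v

i → no match
ii → no match
iii → no match — must end with "0"
iv → no match — must start with "1"
v → match
vi → no match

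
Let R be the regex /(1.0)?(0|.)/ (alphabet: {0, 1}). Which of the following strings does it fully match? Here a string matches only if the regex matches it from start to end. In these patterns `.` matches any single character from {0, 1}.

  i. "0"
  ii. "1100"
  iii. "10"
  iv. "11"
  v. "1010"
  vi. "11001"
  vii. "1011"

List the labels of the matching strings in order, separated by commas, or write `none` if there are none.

i, ii

i → match
ii → match
iii → no match
iv → no match
v → no match
vi → no match
vii → no match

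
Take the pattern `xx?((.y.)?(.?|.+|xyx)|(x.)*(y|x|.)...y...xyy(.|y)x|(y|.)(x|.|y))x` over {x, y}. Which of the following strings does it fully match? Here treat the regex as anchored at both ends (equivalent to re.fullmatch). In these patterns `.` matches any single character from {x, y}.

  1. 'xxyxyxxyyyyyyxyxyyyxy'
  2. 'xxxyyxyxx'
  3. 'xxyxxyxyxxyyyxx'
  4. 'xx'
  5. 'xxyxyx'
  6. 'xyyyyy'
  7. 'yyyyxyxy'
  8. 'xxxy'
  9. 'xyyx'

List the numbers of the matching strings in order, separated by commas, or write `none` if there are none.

1 → no match — must end with 'x'
2 → match
3 → match
4 → match
5 → match
6 → no match — must end with 'x'
7 → no match — must start with 'x'
8 → no match — must end with 'x'
9 → match

2, 3, 4, 5, 9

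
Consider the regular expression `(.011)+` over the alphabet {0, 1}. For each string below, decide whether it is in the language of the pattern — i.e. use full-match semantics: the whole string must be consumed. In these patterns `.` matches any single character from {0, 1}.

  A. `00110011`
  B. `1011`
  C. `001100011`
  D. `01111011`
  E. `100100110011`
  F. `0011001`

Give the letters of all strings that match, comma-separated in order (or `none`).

A, B

A → match
B → match
C → no match
D → no match
E → no match
F → no match — must end with `011`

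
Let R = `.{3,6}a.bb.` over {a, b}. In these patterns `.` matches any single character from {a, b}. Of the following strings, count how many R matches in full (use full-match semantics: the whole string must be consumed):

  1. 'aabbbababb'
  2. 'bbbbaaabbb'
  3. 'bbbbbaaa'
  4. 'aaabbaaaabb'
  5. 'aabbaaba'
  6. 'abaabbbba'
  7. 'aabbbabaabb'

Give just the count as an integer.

1

1 → no match
2 → match
3 → no match
4 → no match
5 → no match
6 → no match
7 → no match
Total matched: 1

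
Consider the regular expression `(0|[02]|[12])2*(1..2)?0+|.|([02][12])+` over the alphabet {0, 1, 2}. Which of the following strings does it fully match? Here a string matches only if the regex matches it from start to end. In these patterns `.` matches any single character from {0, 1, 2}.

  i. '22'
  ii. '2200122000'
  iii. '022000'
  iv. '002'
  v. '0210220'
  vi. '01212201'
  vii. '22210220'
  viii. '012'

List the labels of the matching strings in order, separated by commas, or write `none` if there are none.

i. '22' → match
ii. '2200122000' → no match
iii. '022000' → match
iv. '002' → no match
v. '0210220' → match
vi. '01212201' → match
vii. '22210220' → match
viii. '012' → no match

i, iii, v, vi, vii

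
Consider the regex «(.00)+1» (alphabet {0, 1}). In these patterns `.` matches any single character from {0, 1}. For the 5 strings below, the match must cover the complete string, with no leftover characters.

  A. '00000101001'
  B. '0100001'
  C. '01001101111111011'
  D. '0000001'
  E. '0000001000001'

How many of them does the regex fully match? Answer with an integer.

A → no match
B → no match
C → no match — must end with '001'
D → match
E → match
Total matched: 2

2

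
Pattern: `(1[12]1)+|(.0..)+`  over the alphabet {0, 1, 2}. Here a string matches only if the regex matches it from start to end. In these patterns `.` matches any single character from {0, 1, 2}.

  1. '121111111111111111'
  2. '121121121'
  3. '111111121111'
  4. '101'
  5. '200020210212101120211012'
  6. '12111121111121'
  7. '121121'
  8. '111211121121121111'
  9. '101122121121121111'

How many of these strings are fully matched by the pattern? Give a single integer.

1 → match
2 → match
3 → match
4 → no match
5 → no match
6 → no match
7 → match
8 → no match
9 → no match
Total matched: 4

4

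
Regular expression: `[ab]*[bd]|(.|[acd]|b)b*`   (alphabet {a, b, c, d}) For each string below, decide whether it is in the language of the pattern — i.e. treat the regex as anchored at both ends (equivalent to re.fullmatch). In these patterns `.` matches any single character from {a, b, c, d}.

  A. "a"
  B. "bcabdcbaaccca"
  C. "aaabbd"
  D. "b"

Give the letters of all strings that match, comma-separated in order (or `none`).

A → match
B → no match
C → match
D → match

A, C, D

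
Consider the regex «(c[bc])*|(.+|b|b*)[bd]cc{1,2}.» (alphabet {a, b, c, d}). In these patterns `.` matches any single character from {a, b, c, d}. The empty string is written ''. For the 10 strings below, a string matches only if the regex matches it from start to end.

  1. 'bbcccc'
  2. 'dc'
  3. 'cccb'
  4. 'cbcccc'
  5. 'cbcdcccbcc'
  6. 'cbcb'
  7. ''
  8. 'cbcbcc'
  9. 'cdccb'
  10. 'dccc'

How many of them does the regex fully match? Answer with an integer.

8

1. 'bbcccc' → match
2. 'dc' → no match
3. 'cccb' → match
4. 'cbcccc' → match
5. 'cbcdcccbcc' → no match
6. 'cbcb' → match
7. '' → match
8. 'cbcbcc' → match
9. 'cdccb' → match
10. 'dccc' → match
Total matched: 8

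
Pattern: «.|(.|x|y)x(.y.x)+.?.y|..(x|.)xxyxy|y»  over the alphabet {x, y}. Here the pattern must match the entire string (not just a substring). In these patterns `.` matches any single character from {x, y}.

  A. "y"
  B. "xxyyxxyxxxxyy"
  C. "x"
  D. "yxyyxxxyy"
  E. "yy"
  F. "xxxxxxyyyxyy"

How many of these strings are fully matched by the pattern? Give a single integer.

3

A → match
B → no match
C → match
D → match
E → no match
F → no match
Total matched: 3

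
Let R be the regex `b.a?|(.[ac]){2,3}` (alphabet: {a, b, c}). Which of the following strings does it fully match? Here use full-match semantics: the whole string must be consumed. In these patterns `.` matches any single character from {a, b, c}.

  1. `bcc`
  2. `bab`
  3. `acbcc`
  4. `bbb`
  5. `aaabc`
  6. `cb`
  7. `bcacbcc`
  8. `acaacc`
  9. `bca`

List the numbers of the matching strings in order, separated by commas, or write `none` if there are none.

8, 9

1. `bcc` → no match
2. `bab` → no match
3. `acbcc` → no match
4. `bbb` → no match
5. `aaabc` → no match
6. `cb` → no match
7. `bcacbcc` → no match
8. `acaacc` → match
9. `bca` → match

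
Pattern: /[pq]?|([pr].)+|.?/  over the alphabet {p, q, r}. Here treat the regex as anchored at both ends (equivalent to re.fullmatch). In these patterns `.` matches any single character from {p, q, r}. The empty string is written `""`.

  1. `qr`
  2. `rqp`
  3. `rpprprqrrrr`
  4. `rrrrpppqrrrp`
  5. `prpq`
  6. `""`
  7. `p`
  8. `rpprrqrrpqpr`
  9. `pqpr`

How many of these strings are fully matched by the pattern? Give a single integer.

6

1. `qr` → no match
2. `rqp` → no match
3. `rpprprqrrrr` → no match
4. `rrrrpppqrrrp` → match
5. `prpq` → match
6. `""` → match
7. `p` → match
8. `rpprrqrrpqpr` → match
9. `pqpr` → match
Total matched: 6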